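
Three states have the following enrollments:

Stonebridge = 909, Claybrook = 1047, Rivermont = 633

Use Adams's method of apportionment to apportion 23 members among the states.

Standard divisor 2589/23 ≈ 112.565; standard quotas: Stonebridge 8.075, Claybrook 9.301, Rivermont 5.623.
Rounding up gives 9, 10, 6 = 25 seats, so the divisor must be adjusted.
With modified divisor 120: modified quotas Stonebridge 7.575, Claybrook 8.725, Rivermont 5.275.
Rounding up: Stonebridge 8, Claybrook 9, Rivermont 6 (total 23).

Stonebridge 8; Claybrook 9; Rivermont 6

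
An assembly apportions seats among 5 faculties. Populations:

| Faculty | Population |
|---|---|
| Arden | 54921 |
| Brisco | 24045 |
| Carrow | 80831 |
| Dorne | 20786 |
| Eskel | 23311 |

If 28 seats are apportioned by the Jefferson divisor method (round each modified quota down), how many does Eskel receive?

Standard divisor 203894/28 ≈ 7281.929; standard quotas: Arden 7.542, Brisco 3.302, Carrow 11.100, Dorne 2.854, Eskel 3.201.
Rounding down gives 7, 3, 11, 2, 3 = 26 seats, so the divisor must be adjusted.
With modified divisor 6800: modified quotas Arden 8.077, Brisco 3.536, Carrow 11.887, Dorne 3.057, Eskel 3.428.
Rounding down: Arden 8, Brisco 3, Carrow 11, Dorne 3, Eskel 3 (total 28).
Eskel receives 3.

3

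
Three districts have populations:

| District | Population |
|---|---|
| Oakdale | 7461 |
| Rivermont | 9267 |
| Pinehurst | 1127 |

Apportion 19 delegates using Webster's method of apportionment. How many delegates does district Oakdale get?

Standard divisor 17855/19 ≈ 939.737; standard quotas: Oakdale 7.939, Rivermont 9.861, Pinehurst 1.199.
Rounding to the nearest integer gives Oakdale 8, Rivermont 10, Pinehurst 1 — total 19, matching the house size, so no adjustment is needed.
Oakdale receives 8.

8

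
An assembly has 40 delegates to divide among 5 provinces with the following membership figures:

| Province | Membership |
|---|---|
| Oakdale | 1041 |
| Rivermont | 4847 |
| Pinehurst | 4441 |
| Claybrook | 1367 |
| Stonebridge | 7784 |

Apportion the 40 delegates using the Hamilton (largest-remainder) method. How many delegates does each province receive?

Oakdale 2; Rivermont 10; Pinehurst 9; Claybrook 3; Stonebridge 16

The standard divisor is 19480/40 = 487.
Standard quotas: Oakdale 2.1376, Rivermont 9.9528, Pinehurst 9.1191, Claybrook 2.8070, Stonebridge 15.9836.
Lower quotas: Oakdale 2, Rivermont 9, Pinehurst 9, Claybrook 2, Stonebridge 15 (sum 37, leaving 3 seats).
Remainders in descending order: Stonebridge 0.9836, Rivermont 0.9528, Claybrook 0.8070, Oakdale 0.1376, Pinehurst 0.1191.
Largest remainders: Stonebridge, Rivermont, Claybrook receive the extra seats.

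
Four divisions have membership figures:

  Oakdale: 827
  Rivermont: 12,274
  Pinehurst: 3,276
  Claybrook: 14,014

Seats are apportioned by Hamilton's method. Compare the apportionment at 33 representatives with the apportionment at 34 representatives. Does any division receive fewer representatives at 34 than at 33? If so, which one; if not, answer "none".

Pinehurst

At 33 seats: Oakdale 1, Rivermont 13, Pinehurst 4, Claybrook 15.
At 34 seats: Oakdale 1, Rivermont 14, Pinehurst 3, Claybrook 16.
Pinehurst drops from 4 to 3.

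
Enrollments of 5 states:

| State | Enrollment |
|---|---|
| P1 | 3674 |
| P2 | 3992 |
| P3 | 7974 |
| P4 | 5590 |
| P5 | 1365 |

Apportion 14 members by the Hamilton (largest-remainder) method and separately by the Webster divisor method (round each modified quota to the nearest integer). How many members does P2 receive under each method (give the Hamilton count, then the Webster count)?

Hamilton: P1 2, P2 3, P3 5, P4 3, P5 1.
Webster: P1 2, P2 2, P3 5, P4 4, P5 1.
P2 gets 3 under Hamilton and 2 under Webster.

3 and 2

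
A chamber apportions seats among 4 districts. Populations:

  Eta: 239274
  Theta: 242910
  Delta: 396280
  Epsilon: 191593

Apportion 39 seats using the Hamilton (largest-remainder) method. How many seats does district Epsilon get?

7

Standard divisor: 1070057 ÷ 39 ≈ 27437.359.
Standard quotas: Eta 8.7207, Theta 8.8533, Delta 14.4431, Epsilon 6.9829.
Lower quotas: Eta 8, Theta 8, Delta 14, Epsilon 6 (sum 36, leaving 3 seats).
Remainders in descending order: Epsilon 0.9829, Theta 0.8533, Eta 0.7207, Delta 0.4431.
The surplus seats go to Epsilon, Theta, Eta.
Epsilon receives 7.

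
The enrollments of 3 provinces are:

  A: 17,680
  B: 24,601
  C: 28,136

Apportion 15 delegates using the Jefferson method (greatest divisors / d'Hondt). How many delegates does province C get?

Standard divisor 70417/15 ≈ 4694.467; standard quotas: A 3.766, B 5.240, C 5.993.
Rounding down gives 3, 5, 5 = 13 seats, so the divisor must be adjusted.
With modified divisor 4300: modified quotas A 4.112, B 5.721, C 6.543.
Rounding down: A 4, B 5, C 6 (total 15).
C receives 6.

6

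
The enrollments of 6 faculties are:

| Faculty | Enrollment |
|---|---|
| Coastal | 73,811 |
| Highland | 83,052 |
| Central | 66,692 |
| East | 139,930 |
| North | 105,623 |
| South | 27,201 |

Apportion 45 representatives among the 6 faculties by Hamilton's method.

The standard divisor is 496309/45 ≈ 11029.089.
Standard quotas: Coastal 6.6924, Highland 7.5303, Central 6.0469, East 12.6874, North 9.5768, South 2.4663.
Lower quotas: Coastal 6, Highland 7, Central 6, East 12, North 9, South 2 (sum 42, leaving 3 seats).
Remainders in descending order: Coastal 0.6924, East 0.6874, North 0.5768, Highland 0.5303, South 0.4663, Central 0.0469.
The surplus seats go to Coastal, East, North.

Coastal 7, Highland 7, Central 6, East 13, North 10, South 2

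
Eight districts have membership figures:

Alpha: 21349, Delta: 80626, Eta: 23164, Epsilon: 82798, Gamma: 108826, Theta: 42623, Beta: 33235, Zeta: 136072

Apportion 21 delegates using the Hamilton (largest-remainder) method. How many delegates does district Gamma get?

4

The standard divisor is 528693/21 ≈ 25175.857.
Standard quotas: Alpha 0.8480, Delta 3.2025, Eta 0.9201, Epsilon 3.2888, Gamma 4.3226, Theta 1.6930, Beta 1.3201, Zeta 5.4049.
Lower quotas: Alpha 0, Delta 3, Eta 0, Epsilon 3, Gamma 4, Theta 1, Beta 1, Zeta 5 (sum 17, leaving 4 seats).
Remainders in descending order: Eta 0.9201, Alpha 0.8480, Theta 0.6930, Zeta 0.4049, Gamma 0.3226, Beta 0.3201, Epsilon 0.2888, Delta 0.2025.
The surplus seats go to Eta, Alpha, Theta, Zeta.
Gamma receives 4.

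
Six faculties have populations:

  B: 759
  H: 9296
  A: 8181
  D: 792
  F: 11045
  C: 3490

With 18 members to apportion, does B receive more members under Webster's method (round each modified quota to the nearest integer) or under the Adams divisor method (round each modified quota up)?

Adams

Webster: B 0, H 5, A 5, D 0, F 6, C 2.
Adams: B 1, H 5, A 4, D 1, F 5, C 2.
B gets 0 under Webster and 1 under Adams.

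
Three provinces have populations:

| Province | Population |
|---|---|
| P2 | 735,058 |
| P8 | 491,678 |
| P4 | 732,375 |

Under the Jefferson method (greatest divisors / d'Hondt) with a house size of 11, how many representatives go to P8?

3

Standard divisor 1959111/11 ≈ 178101; standard quotas: P2 4.127, P8 2.761, P4 4.112.
Rounding down gives 4, 2, 4 = 10 seats, so the divisor must be adjusted.
With modified divisor 155500: modified quotas P2 4.727, P8 3.162, P4 4.710.
Rounding down: P2 4, P8 3, P4 4 (total 11).
P8 receives 3.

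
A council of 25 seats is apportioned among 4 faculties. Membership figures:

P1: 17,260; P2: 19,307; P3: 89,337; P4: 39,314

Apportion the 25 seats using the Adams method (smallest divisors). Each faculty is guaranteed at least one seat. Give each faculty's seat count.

Standard divisor 165218/25 ≈ 6608.72; standard quotas: P1 2.612, P2 2.921, P3 13.518, P4 5.949.
Rounding up gives 3, 3, 14, 6 = 26 seats, so the divisor must be adjusted.
With modified divisor 7200: modified quotas P1 2.397, P2 2.682, P3 12.408, P4 5.460.
Rounding up: P1 3, P2 3, P3 13, P4 6 (total 25).

P1: 3; P2: 3; P3: 13; P4: 6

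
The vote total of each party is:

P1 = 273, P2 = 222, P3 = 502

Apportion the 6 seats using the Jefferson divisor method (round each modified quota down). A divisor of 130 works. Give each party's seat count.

P1 2, P2 1, P3 3

With modified divisor 130: modified quotas P1 2.100, P2 1.708, P3 3.862.
Rounding down: P1 2, P2 1, P3 3 (total 6).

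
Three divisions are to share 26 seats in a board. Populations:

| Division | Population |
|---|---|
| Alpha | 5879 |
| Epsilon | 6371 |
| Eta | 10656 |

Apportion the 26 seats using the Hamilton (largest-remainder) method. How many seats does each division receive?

Standard divisor: 22906 ÷ 26 = 881.
Standard quotas: Alpha 6.6731, Epsilon 7.2316, Eta 12.0953.
Lower quotas: Alpha 6, Epsilon 7, Eta 12 (sum 25, leaving 1 seat).
Remainders in descending order: Alpha 0.6731, Epsilon 0.2316, Eta 0.0953.
Largest remainder: Alpha receives the extra seat.

Alpha=7, Epsilon=7, Eta=12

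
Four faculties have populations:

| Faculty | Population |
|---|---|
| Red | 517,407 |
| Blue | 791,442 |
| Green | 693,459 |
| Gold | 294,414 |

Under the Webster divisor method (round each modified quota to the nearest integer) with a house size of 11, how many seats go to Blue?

4

Standard divisor 2296722/11 ≈ 208792.909; standard quotas: Red 2.478, Blue 3.791, Green 3.321, Gold 1.410.
Rounding to the nearest integer gives 2, 4, 3, 1 = 10 seats, so the divisor must be adjusted.
With modified divisor 202500: modified quotas Red 2.555, Blue 3.908, Green 3.424, Gold 1.454.
Rounding to the nearest integer: Red 3, Blue 4, Green 3, Gold 1 (total 11).
Blue receives 4.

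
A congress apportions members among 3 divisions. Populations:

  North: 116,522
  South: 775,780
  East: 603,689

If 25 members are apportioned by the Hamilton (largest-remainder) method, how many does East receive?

Standard divisor: 1495991 ÷ 25 ≈ 59839.64.
Standard quotas: North 1.9472, South 12.9643, East 10.0884.
Lower quotas: North 1, South 12, East 10 (sum 23, leaving 2 seats).
Remainders in descending order: South 0.9643, North 0.9472, East 0.0884.
Largest remainders: South, North receive the extra seats.
East receives 10.

10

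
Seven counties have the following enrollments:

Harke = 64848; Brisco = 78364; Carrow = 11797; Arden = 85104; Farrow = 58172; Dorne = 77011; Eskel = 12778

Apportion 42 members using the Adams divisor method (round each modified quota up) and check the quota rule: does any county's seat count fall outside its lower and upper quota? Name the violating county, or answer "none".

none

Standard quotas: Harke 7.018, Brisco 8.481, Carrow 1.277, Arden 9.211, Farrow 6.296, Dorne 8.335, Eskel 1.383.
Adams allocation: Harke 7, Brisco 8, Carrow 2, Arden 9, Farrow 6, Dorne 8, Eskel 2.
Every allocation lies between the lower and upper quota.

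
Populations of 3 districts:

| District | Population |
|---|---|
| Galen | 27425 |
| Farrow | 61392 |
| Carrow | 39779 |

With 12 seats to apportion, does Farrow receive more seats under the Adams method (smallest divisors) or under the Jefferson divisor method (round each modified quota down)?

Jefferson

Adams: Galen 3, Farrow 5, Carrow 4.
Jefferson: Galen 2, Farrow 6, Carrow 4.
Farrow gets 5 under Adams and 6 under Jefferson.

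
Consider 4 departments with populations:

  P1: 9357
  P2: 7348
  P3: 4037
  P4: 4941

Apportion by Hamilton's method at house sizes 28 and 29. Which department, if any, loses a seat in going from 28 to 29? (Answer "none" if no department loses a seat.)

At 28 seats: P1 10, P2 8, P3 5, P4 5.
At 29 seats: P1 11, P2 8, P3 4, P4 6.
P3 drops from 5 to 4.

P3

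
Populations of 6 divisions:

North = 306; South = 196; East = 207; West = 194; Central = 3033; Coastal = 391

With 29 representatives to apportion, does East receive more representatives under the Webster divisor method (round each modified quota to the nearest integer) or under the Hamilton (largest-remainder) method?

Webster: North 2, South 1, East 1, West 1, Central 21, Coastal 3.
Hamilton: North 2, South 1, East 2, West 1, Central 20, Coastal 3.
East gets 1 under Webster and 2 under Hamilton.

Hamilton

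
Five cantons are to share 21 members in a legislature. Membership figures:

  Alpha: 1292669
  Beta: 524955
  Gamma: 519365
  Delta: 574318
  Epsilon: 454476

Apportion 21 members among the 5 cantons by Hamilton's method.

Total 3365783; standard divisor 3365783/21 ≈ 160275.381.
Standard quotas: Alpha 8.0653, Beta 3.2753, Gamma 3.2405, Delta 3.5833, Epsilon 2.8356.
Lower quotas: Alpha 8, Beta 3, Gamma 3, Delta 3, Epsilon 2 (sum 19, leaving 2 seats).
Remainders in descending order: Epsilon 0.8356, Delta 0.5833, Beta 0.2753, Gamma 0.2405, Alpha 0.0653.
Largest remainders: Epsilon, Delta receive the extra seats.

Alpha 8; Beta 3; Gamma 3; Delta 4; Epsilon 3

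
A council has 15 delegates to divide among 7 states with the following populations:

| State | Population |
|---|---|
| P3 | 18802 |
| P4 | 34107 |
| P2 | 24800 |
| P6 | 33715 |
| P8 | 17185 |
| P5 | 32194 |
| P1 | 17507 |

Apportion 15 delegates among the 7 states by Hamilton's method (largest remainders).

The standard divisor is 178310/15 ≈ 11887.333.
Standard quotas: P3 1.5817, P4 2.8692, P2 2.0863, P6 2.8362, P8 1.4457, P5 2.7083, P1 1.4727.
Lower quotas: P3 1, P4 2, P2 2, P6 2, P8 1, P5 2, P1 1 (sum 11, leaving 4 seats).
Remainders in descending order: P4 0.8692, P6 0.8362, P5 0.7083, P3 0.5817, P1 0.4727, P8 0.4457, P2 0.0863.
Largest remainders: P4, P6, P5, P3 receive the extra seats.

P3=2, P4=3, P2=2, P6=3, P8=1, P5=3, P1=1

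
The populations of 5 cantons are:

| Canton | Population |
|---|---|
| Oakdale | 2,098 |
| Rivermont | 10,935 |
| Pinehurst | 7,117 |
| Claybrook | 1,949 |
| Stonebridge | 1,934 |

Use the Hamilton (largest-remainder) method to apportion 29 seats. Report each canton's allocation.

Oakdale: 3; Rivermont: 13; Pinehurst: 9; Claybrook: 2; Stonebridge: 2

Standard divisor: 24033 ÷ 29 ≈ 828.724.
Standard quotas: Oakdale 2.5316, Rivermont 13.1950, Pinehurst 8.5879, Claybrook 2.3518, Stonebridge 2.3337.
Lower quotas: Oakdale 2, Rivermont 13, Pinehurst 8, Claybrook 2, Stonebridge 2 (sum 27, leaving 2 seats).
Remainders in descending order: Pinehurst 0.5879, Oakdale 0.5316, Claybrook 0.3518, Stonebridge 0.3337, Rivermont 0.1950.
The surplus seats go to Pinehurst, Oakdale.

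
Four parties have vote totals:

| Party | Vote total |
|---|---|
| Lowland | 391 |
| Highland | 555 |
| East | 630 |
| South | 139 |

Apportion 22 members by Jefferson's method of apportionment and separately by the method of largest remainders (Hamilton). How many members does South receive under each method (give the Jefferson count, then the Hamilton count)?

1 and 2

Jefferson: Lowland 5, Highland 7, East 9, South 1.
Hamilton: Lowland 5, Highland 7, East 8, South 2.
South gets 1 under Jefferson and 2 under Hamilton.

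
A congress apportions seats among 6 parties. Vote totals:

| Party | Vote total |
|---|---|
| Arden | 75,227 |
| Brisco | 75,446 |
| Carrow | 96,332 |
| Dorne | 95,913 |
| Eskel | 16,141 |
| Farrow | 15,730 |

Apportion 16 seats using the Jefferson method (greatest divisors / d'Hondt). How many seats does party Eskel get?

Standard divisor 374789/16 ≈ 23424.312; standard quotas: Arden 3.211, Brisco 3.221, Carrow 4.112, Dorne 4.095, Eskel 0.689, Farrow 0.672.
Rounding down gives 3, 3, 4, 4, 0, 0 = 14 seats, so the divisor must be adjusted.
With modified divisor 19000: modified quotas Arden 3.959, Brisco 3.971, Carrow 5.070, Dorne 5.048, Eskel 0.850, Farrow 0.828.
Rounding down: Arden 3, Brisco 3, Carrow 5, Dorne 5, Eskel 0, Farrow 0 (total 16).
Eskel receives 0.

0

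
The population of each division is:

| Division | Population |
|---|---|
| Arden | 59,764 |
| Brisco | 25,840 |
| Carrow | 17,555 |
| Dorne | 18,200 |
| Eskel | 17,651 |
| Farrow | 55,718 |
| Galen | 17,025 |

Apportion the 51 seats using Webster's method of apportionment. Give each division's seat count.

Standard divisor 211753/51 ≈ 4152.02; standard quotas: Arden 14.394, Brisco 6.223, Carrow 4.228, Dorne 4.383, Eskel 4.251, Farrow 13.419, Galen 4.100.
Rounding to the nearest integer gives 14, 6, 4, 4, 4, 13, 4 = 49 seats, so the divisor must be adjusted.
With modified divisor 4100: modified quotas Arden 14.577, Brisco 6.302, Carrow 4.282, Dorne 4.439, Eskel 4.305, Farrow 13.590, Galen 4.152.
Rounding to the nearest integer: Arden 15, Brisco 6, Carrow 4, Dorne 4, Eskel 4, Farrow 14, Galen 4 (total 51).

Arden 15; Brisco 6; Carrow 4; Dorne 4; Eskel 4; Farrow 14; Galen 4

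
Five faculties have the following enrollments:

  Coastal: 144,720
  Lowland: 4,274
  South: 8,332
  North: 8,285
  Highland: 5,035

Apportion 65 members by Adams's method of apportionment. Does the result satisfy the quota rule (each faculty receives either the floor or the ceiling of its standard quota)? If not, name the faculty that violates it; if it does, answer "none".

Coastal

Standard quotas: Coastal 55.125, Lowland 1.628, South 3.174, North 3.156, Highland 1.918.
Adams allocation: Coastal 53, Lowland 2, South 4, North 4, Highland 2.
Coastal has quota 55.125 (lower 55, upper 56) but receives 53 — outside the quota interval.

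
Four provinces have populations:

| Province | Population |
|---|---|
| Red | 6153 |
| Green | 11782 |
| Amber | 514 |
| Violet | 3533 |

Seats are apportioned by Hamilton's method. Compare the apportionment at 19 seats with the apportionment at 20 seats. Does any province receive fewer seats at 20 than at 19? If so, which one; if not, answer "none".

At 19 seats: Red 5, Green 10, Amber 1, Violet 3.
At 20 seats: Red 6, Green 11, Amber 0, Violet 3.
Amber drops from 1 to 0.

Amber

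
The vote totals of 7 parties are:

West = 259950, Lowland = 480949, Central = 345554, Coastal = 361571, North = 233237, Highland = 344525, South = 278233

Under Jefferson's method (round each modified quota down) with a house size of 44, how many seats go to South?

Standard divisor 2304019/44 ≈ 52364.068; standard quotas: West 4.964, Lowland 9.185, Central 6.599, Coastal 6.905, North 4.454, Highland 6.579, South 5.313.
Rounding down gives 4, 9, 6, 6, 4, 6, 5 = 40 seats, so the divisor must be adjusted.
With modified divisor 48700: modified quotas West 5.338, Lowland 9.876, Central 7.096, Coastal 7.424, North 4.789, Highland 7.074, South 5.713.
Rounding down: West 5, Lowland 9, Central 7, Coastal 7, North 4, Highland 7, South 5 (total 44).
South receives 5.

5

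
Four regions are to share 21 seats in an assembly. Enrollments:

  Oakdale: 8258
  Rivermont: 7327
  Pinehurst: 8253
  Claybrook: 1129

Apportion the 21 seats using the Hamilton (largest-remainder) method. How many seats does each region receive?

Oakdale 7, Rivermont 6, Pinehurst 7, Claybrook 1

The standard divisor is 24967/21 ≈ 1188.905.
Standard quotas: Oakdale 6.9459, Rivermont 6.1628, Pinehurst 6.9417, Claybrook 0.9496.
Lower quotas: Oakdale 6, Rivermont 6, Pinehurst 6, Claybrook 0 (sum 18, leaving 3 seats).
Remainders in descending order: Claybrook 0.9496, Oakdale 0.9459, Pinehurst 0.9417, Rivermont 0.1628.
The surplus seats go to Claybrook, Oakdale, Pinehurst.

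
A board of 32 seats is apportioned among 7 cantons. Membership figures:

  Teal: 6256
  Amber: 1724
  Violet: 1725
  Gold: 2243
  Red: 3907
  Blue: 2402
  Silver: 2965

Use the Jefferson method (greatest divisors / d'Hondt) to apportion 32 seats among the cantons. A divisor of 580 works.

With modified divisor 580: modified quotas Teal 10.786, Amber 2.972, Violet 2.974, Gold 3.867, Red 6.736, Blue 4.141, Silver 5.112.
Rounding down: Teal 10, Amber 2, Violet 2, Gold 3, Red 6, Blue 4, Silver 5 (total 32).

Teal=10; Amber=2; Violet=2; Gold=3; Red=6; Blue=4; Silver=5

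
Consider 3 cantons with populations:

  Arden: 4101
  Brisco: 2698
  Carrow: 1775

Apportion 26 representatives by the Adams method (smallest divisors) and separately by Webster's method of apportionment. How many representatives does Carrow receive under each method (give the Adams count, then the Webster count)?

6 and 5

Adams: Arden 12, Brisco 8, Carrow 6.
Webster: Arden 13, Brisco 8, Carrow 5.
Carrow gets 6 under Adams and 5 under Webster.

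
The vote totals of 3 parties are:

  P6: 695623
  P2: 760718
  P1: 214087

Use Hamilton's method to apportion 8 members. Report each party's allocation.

P6 3; P2 4; P1 1

Total 1670428; standard divisor 1670428/8 ≈ 208803.5.
Standard quotas: P6 3.3315, P2 3.6432, P1 1.0253.
Lower quotas: P6 3, P2 3, P1 1 (sum 7, leaving 1 seat).
Remainders in descending order: P2 0.6432, P6 0.3315, P1 0.0253.
Largest remainder: P2 receives the extra seat.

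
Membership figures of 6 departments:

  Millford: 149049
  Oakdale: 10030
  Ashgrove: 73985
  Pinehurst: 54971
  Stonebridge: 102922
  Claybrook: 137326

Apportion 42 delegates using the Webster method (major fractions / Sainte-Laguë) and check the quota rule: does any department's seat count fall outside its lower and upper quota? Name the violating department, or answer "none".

Standard quotas: Millford 11.850, Oakdale 0.797, Ashgrove 5.882, Pinehurst 4.370, Stonebridge 8.183, Claybrook 10.918.
Webster allocation: Millford 12, Oakdale 1, Ashgrove 6, Pinehurst 4, Stonebridge 8, Claybrook 11.
Every allocation lies between the lower and upper quota.

none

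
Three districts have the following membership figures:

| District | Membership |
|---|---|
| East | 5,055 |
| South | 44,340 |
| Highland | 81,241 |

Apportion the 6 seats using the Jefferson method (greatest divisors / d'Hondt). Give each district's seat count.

Standard divisor 130636/6 ≈ 21772.667; standard quotas: East 0.232, South 2.036, Highland 3.731.
Rounding down gives 0, 2, 3 = 5 seats, so the divisor must be adjusted.
With modified divisor 18300: modified quotas East 0.276, South 2.423, Highland 4.439.
Rounding down: East 0, South 2, Highland 4 (total 6).

East 0, South 2, Highland 4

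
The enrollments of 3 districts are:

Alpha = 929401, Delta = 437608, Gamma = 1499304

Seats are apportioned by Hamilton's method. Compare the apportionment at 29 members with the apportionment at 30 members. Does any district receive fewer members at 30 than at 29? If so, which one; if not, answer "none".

Delta

At 29 seats: Alpha 9, Delta 5, Gamma 15.
At 30 seats: Alpha 10, Delta 4, Gamma 16.
Delta drops from 5 to 4.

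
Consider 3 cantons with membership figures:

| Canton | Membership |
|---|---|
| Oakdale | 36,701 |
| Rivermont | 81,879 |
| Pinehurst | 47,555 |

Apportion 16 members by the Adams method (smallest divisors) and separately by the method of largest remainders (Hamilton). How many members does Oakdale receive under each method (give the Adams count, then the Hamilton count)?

4 and 3

Adams: Oakdale 4, Rivermont 7, Pinehurst 5.
Hamilton: Oakdale 3, Rivermont 8, Pinehurst 5.
Oakdale gets 4 under Adams and 3 under Hamilton.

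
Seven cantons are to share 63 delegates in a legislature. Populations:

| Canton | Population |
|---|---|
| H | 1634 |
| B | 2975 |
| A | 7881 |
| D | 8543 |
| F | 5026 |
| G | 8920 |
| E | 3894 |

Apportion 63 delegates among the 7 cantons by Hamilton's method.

H 3, B 5, A 13, D 14, F 8, G 14, E 6

Total 38873; standard divisor 38873/63 ≈ 617.032.
Standard quotas: H 2.6482, B 4.8215, A 12.7724, D 13.8453, F 8.1454, G 14.4563, E 6.3109.
Lower quotas: H 2, B 4, A 12, D 13, F 8, G 14, E 6 (sum 59, leaving 4 seats).
Remainders in descending order: D 0.8453, B 0.8215, A 0.7724, H 0.6482, G 0.4563, E 0.3109, F 0.1454.
The surplus seats go to D, B, A, H.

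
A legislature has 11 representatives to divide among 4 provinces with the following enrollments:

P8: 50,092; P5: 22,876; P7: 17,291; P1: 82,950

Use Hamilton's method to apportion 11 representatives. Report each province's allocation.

P8: 3, P5: 2, P7: 1, P1: 5

Total 173209; standard divisor 173209/11 ≈ 15746.273.
Standard quotas: P8 3.1812, P5 1.4528, P7 1.0981, P1 5.2679.
Lower quotas: P8 3, P5 1, P7 1, P1 5 (sum 10, leaving 1 seat).
Remainders in descending order: P5 0.4528, P1 0.2679, P8 0.1812, P7 0.0981.
Largest remainder: P5 receives the extra seat.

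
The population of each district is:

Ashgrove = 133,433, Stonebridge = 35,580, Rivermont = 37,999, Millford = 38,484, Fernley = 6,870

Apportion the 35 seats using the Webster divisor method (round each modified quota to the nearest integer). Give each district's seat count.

Ashgrove 19, Stonebridge 5, Rivermont 5, Millford 5, Fernley 1

Standard divisor 252366/35 ≈ 7210.457; standard quotas: Ashgrove 18.505, Stonebridge 4.934, Rivermont 5.270, Millford 5.337, Fernley 0.953.
Rounding to the nearest integer gives Ashgrove 19, Stonebridge 5, Rivermont 5, Millford 5, Fernley 1 — total 35, matching the house size, so no adjustment is needed.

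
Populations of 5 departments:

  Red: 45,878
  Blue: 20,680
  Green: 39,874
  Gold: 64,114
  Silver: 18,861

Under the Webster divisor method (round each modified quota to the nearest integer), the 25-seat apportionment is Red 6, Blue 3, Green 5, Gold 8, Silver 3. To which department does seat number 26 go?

Priority for the next seat is population ÷ (current seats + 0.5).
Priorities: Red 7058.154, Blue 5908.571, Green 7249.818, Gold 7542.824, Silver 5388.857.
Highest priority: Gold.

Gold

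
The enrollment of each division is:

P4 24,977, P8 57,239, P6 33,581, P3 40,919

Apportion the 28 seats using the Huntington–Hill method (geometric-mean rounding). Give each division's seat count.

With divisor 5527: modified quotas P4 4.519, P8 10.356, P6 6.076, P3 7.403.
Geometric-mean thresholds: P4 √(4·5)=4.472, P8 √(10·11)=10.488, P6 √(6·7)=6.481, P3 √(7·8)=7.483.
Each quota rounded against its threshold gives P4 5, P8 10, P6 6, P3 7 (total 28).

P4=5, P8=10, P6=6, P3=7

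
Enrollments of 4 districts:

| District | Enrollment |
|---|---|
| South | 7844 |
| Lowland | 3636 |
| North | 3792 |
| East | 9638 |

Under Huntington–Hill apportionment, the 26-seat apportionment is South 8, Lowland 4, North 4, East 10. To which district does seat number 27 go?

Priority for the next seat is population ÷ (√(s·(s+1))).
Priorities: South 924.424, Lowland 813.034, North 847.917, East 918.947.
Highest priority: South.

South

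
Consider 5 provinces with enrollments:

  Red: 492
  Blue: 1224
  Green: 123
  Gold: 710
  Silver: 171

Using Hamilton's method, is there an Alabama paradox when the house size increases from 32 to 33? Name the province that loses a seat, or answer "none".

Green

At 32 seats: Red 6, Blue 14, Green 2, Gold 8, Silver 2.
At 33 seats: Red 6, Blue 15, Green 1, Gold 9, Silver 2.
Green drops from 2 to 1.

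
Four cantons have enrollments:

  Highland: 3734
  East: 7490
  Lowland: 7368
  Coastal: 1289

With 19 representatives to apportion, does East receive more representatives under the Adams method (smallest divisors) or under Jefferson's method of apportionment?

Adams: Highland 4, East 7, Lowland 6, Coastal 2.
Jefferson: Highland 3, East 8, Lowland 7, Coastal 1.
East gets 7 under Adams and 8 under Jefferson.

Jefferson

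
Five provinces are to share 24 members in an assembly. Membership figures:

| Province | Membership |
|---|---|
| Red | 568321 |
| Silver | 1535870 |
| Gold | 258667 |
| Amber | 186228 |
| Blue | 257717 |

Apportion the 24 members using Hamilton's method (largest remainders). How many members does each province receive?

Standard divisor: 2806803 ÷ 24 ≈ 116950.125.
Standard quotas: Red 4.8595, Silver 13.1327, Gold 2.2118, Amber 1.5924, Blue 2.2036.
Lower quotas: Red 4, Silver 13, Gold 2, Amber 1, Blue 2 (sum 22, leaving 2 seats).
Remainders in descending order: Red 0.8595, Amber 0.5924, Gold 0.2118, Blue 0.2036, Silver 0.1327.
The surplus seats go to Red, Amber.

Red 5; Silver 13; Gold 2; Amber 2; Blue 2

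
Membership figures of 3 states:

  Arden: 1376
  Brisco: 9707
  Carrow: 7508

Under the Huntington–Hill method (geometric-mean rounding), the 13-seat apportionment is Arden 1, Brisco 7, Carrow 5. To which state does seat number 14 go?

Carrow

Priority for the next seat is population ÷ (√(s·(s+1))).
Priorities: Arden 972.979, Brisco 1297.152, Carrow 1370.767.
Highest priority: Carrow.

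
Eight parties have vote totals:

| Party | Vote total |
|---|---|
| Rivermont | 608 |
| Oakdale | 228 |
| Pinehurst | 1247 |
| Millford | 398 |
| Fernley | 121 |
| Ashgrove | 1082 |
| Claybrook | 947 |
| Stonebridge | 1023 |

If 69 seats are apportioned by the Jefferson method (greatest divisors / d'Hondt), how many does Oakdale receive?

2

Standard divisor 5654/69 ≈ 81.942; standard quotas: Rivermont 7.420, Oakdale 2.782, Pinehurst 15.218, Millford 4.857, Fernley 1.477, Ashgrove 13.204, Claybrook 11.557, Stonebridge 12.484.
Rounding down gives 7, 2, 15, 4, 1, 13, 11, 12 = 65 seats, so the divisor must be adjusted.
With modified divisor 77.6: modified quotas Rivermont 7.835, Oakdale 2.938, Pinehurst 16.070, Millford 5.129, Fernley 1.559, Ashgrove 13.943, Claybrook 12.204, Stonebridge 13.183.
Rounding down: Rivermont 7, Oakdale 2, Pinehurst 16, Millford 5, Fernley 1, Ashgrove 13, Claybrook 12, Stonebridge 13 (total 69).
Oakdale receives 2.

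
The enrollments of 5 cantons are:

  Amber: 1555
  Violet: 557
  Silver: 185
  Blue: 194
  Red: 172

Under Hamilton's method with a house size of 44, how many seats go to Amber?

26

Standard divisor: 2663 ÷ 44 ≈ 60.523.
Standard quotas: Amber 25.693, Violet 9.203, Silver 3.057, Blue 3.205, Red 2.842.
Lower quotas: Amber 25, Violet 9, Silver 3, Blue 3, Red 2 (sum 42, leaving 2 seats).
Remainders in descending order: Red 0.842, Amber 0.693, Blue 0.205, Violet 0.203, Silver 0.057.
Largest remainders: Red, Amber receive the extra seats.
Amber receives 26.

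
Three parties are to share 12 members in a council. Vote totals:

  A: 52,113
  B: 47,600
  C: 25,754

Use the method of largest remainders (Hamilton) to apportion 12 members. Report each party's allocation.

A 5; B 5; C 2

Standard divisor: 125467 ÷ 12 ≈ 10455.583.
Standard quotas: A 4.9842, B 4.5526, C 2.4632.
Lower quotas: A 4, B 4, C 2 (sum 10, leaving 2 seats).
Remainders in descending order: A 0.9842, B 0.5526, C 0.4632.
The surplus seats go to A, B.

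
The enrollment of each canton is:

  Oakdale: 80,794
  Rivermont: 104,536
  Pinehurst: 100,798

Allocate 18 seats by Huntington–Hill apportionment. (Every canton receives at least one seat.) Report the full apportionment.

Oakdale=5, Rivermont=7, Pinehurst=6

With divisor 15842: modified quotas Oakdale 5.100, Rivermont 6.599, Pinehurst 6.363.
Geometric-mean thresholds: Oakdale √(5·6)=5.477, Rivermont √(6·7)=6.481, Pinehurst √(6·7)=6.481.
Each quota rounded against its threshold gives Oakdale 5, Rivermont 7, Pinehurst 6 (total 18).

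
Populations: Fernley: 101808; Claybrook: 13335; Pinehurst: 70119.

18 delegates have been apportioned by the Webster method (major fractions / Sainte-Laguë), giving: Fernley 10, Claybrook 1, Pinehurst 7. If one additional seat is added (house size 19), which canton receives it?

Fernley

Priority for the next seat is population ÷ (current seats + 0.5).
Priorities: Fernley 9696.000, Claybrook 8890.000, Pinehurst 9349.200.
Highest priority: Fernley.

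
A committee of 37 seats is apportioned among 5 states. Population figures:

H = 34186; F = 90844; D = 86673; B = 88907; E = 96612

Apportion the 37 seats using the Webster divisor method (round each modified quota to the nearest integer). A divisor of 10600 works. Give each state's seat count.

With modified divisor 10600: modified quotas H 3.225, F 8.570, D 8.177, B 8.387, E 9.114.
Rounding to the nearest integer: H 3, F 9, D 8, B 8, E 9 (total 37).

H: 3, F: 9, D: 8, B: 8, E: 9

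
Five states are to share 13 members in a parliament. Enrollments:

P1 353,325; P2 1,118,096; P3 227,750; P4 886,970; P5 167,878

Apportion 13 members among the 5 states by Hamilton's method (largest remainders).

The standard divisor is 2754019/13 ≈ 211847.615.
Standard quotas: P1 1.6678, P2 5.2778, P3 1.0751, P4 4.1868, P5 0.7924.
Lower quotas: P1 1, P2 5, P3 1, P4 4, P5 0 (sum 11, leaving 2 seats).
Remainders in descending order: P5 0.7924, P1 0.6678, P2 0.2778, P4 0.1868, P3 0.0751.
Largest remainders: P5, P1 receive the extra seats.

P1 2, P2 5, P3 1, P4 4, P5 1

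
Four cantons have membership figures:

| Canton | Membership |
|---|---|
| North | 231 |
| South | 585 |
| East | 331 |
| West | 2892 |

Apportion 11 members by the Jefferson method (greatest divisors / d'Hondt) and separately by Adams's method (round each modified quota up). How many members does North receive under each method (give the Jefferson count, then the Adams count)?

0 and 1

Jefferson: North 0, South 1, East 1, West 9.
Adams: North 1, South 2, East 1, West 7.
North gets 0 under Jefferson and 1 under Adams.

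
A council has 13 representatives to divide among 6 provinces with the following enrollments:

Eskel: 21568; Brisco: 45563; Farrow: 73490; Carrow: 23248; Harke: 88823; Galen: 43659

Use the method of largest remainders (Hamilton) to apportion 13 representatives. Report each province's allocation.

The standard divisor is 296351/13 ≈ 22796.231.
Standard quotas: Eskel 0.9461, Brisco 1.9987, Farrow 3.2238, Carrow 1.0198, Harke 3.8964, Galen 1.9152.
Lower quotas: Eskel 0, Brisco 1, Farrow 3, Carrow 1, Harke 3, Galen 1 (sum 9, leaving 4 seats).
Remainders in descending order: Brisco 0.9987, Eskel 0.9461, Galen 0.9152, Harke 0.8964, Farrow 0.2238, Carrow 0.0198.
The surplus seats go to Brisco, Eskel, Galen, Harke.

Eskel=1, Brisco=2, Farrow=3, Carrow=1, Harke=4, Galen=2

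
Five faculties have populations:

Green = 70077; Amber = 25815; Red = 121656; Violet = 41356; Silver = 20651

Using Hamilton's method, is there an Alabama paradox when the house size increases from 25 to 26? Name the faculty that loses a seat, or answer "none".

At 25 seats: Green 6, Amber 2, Red 11, Violet 4, Silver 2.
At 26 seats: Green 7, Amber 2, Red 11, Violet 4, Silver 2.
No faculty's allocation decreased.

none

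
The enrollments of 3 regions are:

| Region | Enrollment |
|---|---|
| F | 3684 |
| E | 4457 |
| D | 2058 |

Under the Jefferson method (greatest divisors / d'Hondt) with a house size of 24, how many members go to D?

5

Standard divisor 10199/24 ≈ 424.958; standard quotas: F 8.669, E 10.488, D 4.843.
Rounding down gives 8, 10, 4 = 22 seats, so the divisor must be adjusted.
With modified divisor 407: modified quotas F 9.052, E 10.951, D 5.057.
Rounding down: F 9, E 10, D 5 (total 24).
D receives 5.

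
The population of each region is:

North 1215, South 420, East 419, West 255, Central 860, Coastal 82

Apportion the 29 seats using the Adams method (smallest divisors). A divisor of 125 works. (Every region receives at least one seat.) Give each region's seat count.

With modified divisor 125: modified quotas North 9.720, South 3.360, East 3.352, West 2.040, Central 6.880, Coastal 0.656.
Rounding up: North 10, South 4, East 4, West 3, Central 7, Coastal 1 (total 29).

North=10, South=4, East=4, West=3, Central=7, Coastal=1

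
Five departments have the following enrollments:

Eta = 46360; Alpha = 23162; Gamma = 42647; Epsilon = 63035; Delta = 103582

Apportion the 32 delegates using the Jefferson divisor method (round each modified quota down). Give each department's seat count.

Standard divisor 278786/32 ≈ 8712.062; standard quotas: Eta 5.321, Alpha 2.659, Gamma 4.895, Epsilon 7.235, Delta 11.889.
Rounding down gives 5, 2, 4, 7, 11 = 29 seats, so the divisor must be adjusted.
With modified divisor 7900: modified quotas Eta 5.868, Alpha 2.932, Gamma 5.398, Epsilon 7.979, Delta 13.112.
Rounding down: Eta 5, Alpha 2, Gamma 5, Epsilon 7, Delta 13 (total 32).

Eta: 5, Alpha: 2, Gamma: 5, Epsilon: 7, Delta: 13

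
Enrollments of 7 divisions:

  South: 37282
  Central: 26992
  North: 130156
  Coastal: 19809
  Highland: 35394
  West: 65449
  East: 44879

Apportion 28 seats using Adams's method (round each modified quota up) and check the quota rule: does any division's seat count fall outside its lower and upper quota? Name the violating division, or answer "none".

North

Standard quotas: South 2.900, Central 2.100, North 10.124, Coastal 1.541, Highland 2.753, West 5.091, East 3.491.
Adams allocation: South 3, Central 2, North 9, Coastal 2, Highland 3, West 5, East 4.
North has quota 10.124 (lower 10, upper 11) but receives 9 — outside the quota interval.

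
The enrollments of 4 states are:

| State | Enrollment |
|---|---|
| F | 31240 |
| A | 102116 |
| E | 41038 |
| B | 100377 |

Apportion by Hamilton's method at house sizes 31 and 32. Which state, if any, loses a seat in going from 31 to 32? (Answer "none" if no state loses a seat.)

F

At 31 seats: F 4, A 11, E 5, B 11.
At 32 seats: F 3, A 12, E 5, B 12.
F drops from 4 to 3.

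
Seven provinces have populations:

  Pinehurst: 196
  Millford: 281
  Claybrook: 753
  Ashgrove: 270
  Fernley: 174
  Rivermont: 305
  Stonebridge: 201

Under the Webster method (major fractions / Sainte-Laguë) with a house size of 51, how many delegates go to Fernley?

4

Standard divisor 2180/51 ≈ 42.745; standard quotas: Pinehurst 4.585, Millford 6.574, Claybrook 17.616, Ashgrove 6.317, Fernley 4.071, Rivermont 7.135, Stonebridge 4.702.
Rounding to the nearest integer gives 5, 7, 18, 6, 4, 7, 5 = 52 seats, so the divisor must be adjusted.
With modified divisor 43.09: modified quotas Pinehurst 4.549, Millford 6.521, Claybrook 17.475, Ashgrove 6.266, Fernley 4.038, Rivermont 7.078, Stonebridge 4.665.
Rounding to the nearest integer: Pinehurst 5, Millford 7, Claybrook 17, Ashgrove 6, Fernley 4, Rivermont 7, Stonebridge 5 (total 51).
Fernley receives 4.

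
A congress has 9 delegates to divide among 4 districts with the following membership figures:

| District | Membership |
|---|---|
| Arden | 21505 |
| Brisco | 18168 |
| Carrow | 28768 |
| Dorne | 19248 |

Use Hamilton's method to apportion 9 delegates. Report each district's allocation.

Standard divisor: 87689 ÷ 9 ≈ 9743.222.
Standard quotas: Arden 2.2072, Brisco 1.8647, Carrow 2.9526, Dorne 1.9755.
Lower quotas: Arden 2, Brisco 1, Carrow 2, Dorne 1 (sum 6, leaving 3 seats).
Remainders in descending order: Dorne 0.9755, Carrow 0.9526, Brisco 0.8647, Arden 0.2072.
Largest remainders: Dorne, Carrow, Brisco receive the extra seats.

Arden 2, Brisco 2, Carrow 3, Dorne 2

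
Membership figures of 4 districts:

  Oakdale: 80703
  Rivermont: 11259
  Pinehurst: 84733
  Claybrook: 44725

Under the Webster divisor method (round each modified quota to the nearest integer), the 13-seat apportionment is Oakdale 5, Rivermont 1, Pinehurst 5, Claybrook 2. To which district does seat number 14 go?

Priority for the next seat is population ÷ (current seats + 0.5).
Priorities: Oakdale 14673.273, Rivermont 7506.000, Pinehurst 15406.000, Claybrook 17890.000.
Highest priority: Claybrook.

Claybrook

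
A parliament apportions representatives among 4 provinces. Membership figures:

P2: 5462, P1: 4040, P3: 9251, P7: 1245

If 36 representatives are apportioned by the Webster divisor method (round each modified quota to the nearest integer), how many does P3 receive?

17

Standard divisor 19998/36 ≈ 555.5; standard quotas: P2 9.833, P1 7.273, P3 16.653, P7 2.241.
Rounding to the nearest integer gives P2 10, P1 7, P3 17, P7 2 — total 36, matching the house size, so no adjustment is needed.
P3 receives 17.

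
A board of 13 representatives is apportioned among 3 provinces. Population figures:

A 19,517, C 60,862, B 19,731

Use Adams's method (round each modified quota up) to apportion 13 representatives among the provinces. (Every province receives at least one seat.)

Standard divisor 100110/13 ≈ 7700.769; standard quotas: A 2.534, C 7.903, B 2.562.
Rounding up gives 3, 8, 3 = 14 seats, so the divisor must be adjusted.
With modified divisor 9200: modified quotas A 2.121, C 6.615, B 2.145.
Rounding up: A 3, C 7, B 3 (total 13).

A: 3; C: 7; B: 3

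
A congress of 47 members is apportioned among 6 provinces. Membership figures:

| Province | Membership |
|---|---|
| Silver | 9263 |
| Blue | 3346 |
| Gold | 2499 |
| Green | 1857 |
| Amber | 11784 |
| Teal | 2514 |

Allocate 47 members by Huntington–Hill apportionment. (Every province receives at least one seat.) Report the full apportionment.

Silver=14, Blue=5, Gold=4, Green=3, Amber=17, Teal=4

With divisor 680: modified quotas Silver 13.622, Blue 4.921, Gold 3.675, Green 2.731, Amber 17.329, Teal 3.697.
Geometric-mean thresholds: Silver √(13·14)=13.491, Blue √(4·5)=4.472, Gold √(3·4)=3.464, Green √(2·3)=2.449, Amber √(17·18)=17.493, Teal √(3·4)=3.464.
Each quota rounded against its threshold gives Silver 14, Blue 5, Gold 4, Green 3, Amber 17, Teal 4 (total 47).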